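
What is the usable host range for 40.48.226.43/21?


Network: 40.48.224.0
Broadcast: 40.48.231.255
First usable = network + 1
Last usable = broadcast - 1
Range: 40.48.224.1 to 40.48.231.254


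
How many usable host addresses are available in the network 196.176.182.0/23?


Host bits = 32 - 23 = 9
Total addresses = 2^9 = 512
Usable = total - 2 (network and broadcast)
Usable hosts: 510


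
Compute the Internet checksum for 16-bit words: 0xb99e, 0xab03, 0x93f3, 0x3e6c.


Sum all words (with carry folding):
+ 0xb99e = 0xb99e
+ 0xab03 = 0x64a2
+ 0x93f3 = 0xf895
+ 0x3e6c = 0x3702
One's complement: ~0x3702
Checksum = 0xc8fd


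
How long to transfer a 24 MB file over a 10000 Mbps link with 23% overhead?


Effective throughput = 10000 * (1 - 23/100) = 7700 Mbps
File size in Mb = 24 * 8 = 192 Mb
Time = 192 / 7700
Time = 0.0249 seconds


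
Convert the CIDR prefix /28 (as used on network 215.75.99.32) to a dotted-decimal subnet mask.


/28 means 28 network bits, 4 host bits
Binary: 11111111111111111111111111110000
Mask: 255.255.255.240


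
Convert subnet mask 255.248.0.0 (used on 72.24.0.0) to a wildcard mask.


Subnet mask: 255.248.0.0
Wildcard = 255.255.255.255 - subnet mask
255 - 255 = 0
255 - 248 = 7
255 - 0 = 255
255 - 0 = 255
Wildcard: 0.7.255.255


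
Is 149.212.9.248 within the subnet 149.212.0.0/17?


Subnet network: 149.212.0.0
Test IP AND mask: 149.212.0.0
Yes, 149.212.9.248 is in 149.212.0.0/17


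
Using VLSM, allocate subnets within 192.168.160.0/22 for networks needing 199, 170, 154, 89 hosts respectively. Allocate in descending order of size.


199 hosts -> /24 (254 usable): 192.168.160.0/24
170 hosts -> /24 (254 usable): 192.168.161.0/24
154 hosts -> /24 (254 usable): 192.168.162.0/24
89 hosts -> /25 (126 usable): 192.168.163.0/25
Allocation: 192.168.160.0/24 (199 hosts, 254 usable); 192.168.161.0/24 (170 hosts, 254 usable); 192.168.162.0/24 (154 hosts, 254 usable); 192.168.163.0/25 (89 hosts, 126 usable)


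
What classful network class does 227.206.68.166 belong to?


First octet: 227
Binary: 11100011
1110xxxx -> Class D (224-239)
Class D (multicast), default mask N/A


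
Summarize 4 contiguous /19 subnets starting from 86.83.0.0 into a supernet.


Original prefix: /19
Number of subnets: 4 = 2^2
New prefix = 19 - 2 = 17
Supernet: 86.83.0.0/17


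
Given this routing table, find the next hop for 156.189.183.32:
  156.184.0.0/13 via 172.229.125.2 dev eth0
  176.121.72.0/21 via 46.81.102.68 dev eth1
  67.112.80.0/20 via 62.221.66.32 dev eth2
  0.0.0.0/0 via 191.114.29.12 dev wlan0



Longest prefix match for 156.189.183.32:
  /13 156.184.0.0: MATCH
  /21 176.121.72.0: no
  /20 67.112.80.0: no
  /0 0.0.0.0: MATCH
Selected: next-hop 172.229.125.2 via eth0 (matched /13)


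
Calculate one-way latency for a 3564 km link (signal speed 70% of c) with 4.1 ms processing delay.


Speed = 0.7 * 3e5 km/s = 210000 km/s
Propagation delay = 3564 / 210000 = 0.017 s = 16.9714 ms
Processing delay = 4.1 ms
Total one-way latency = 21.0714 ms


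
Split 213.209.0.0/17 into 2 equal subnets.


New prefix = 17 + 1 = 18
Each subnet has 16384 addresses
  213.209.0.0/18
  213.209.64.0/18
Subnets: 213.209.0.0/18, 213.209.64.0/18


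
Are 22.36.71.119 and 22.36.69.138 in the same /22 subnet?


Mask: 255.255.252.0
22.36.71.119 AND mask = 22.36.68.0
22.36.69.138 AND mask = 22.36.68.0
Yes, same subnet (22.36.68.0)


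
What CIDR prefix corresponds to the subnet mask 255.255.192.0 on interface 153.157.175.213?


Binary: 11111111.11111111.11000000.00000000
Count leading 1s
Prefix: /18


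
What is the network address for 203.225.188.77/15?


IP:   11001011.11100001.10111100.01001101
Mask: 11111111.11111110.00000000.00000000
AND operation:
Net:  11001011.11100000.00000000.00000000
Network: 203.224.0.0/15


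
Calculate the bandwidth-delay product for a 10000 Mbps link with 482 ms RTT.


BDP = bandwidth * RTT
= 10000 Mbps * 482 ms
= 10000 * 1e6 * 482 / 1000 bits
= 4820000000 bits
= 602500000 bytes
= 588378.9062 KB
BDP = 4820000000 bits (602500000 bytes)


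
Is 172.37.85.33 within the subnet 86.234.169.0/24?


Subnet network: 86.234.169.0
Test IP AND mask: 172.37.85.0
No, 172.37.85.33 is not in 86.234.169.0/24


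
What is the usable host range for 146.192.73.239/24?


Network: 146.192.73.0
Broadcast: 146.192.73.255
First usable = network + 1
Last usable = broadcast - 1
Range: 146.192.73.1 to 146.192.73.254


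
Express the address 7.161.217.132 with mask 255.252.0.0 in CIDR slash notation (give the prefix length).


Binary: 11111111.11111100.00000000.00000000
Count leading 1s
Prefix: /14


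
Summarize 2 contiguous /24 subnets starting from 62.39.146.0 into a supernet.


Original prefix: /24
Number of subnets: 2 = 2^1
New prefix = 24 - 1 = 23
Supernet: 62.39.146.0/23


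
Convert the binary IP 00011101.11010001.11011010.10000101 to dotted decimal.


00011101 = 29
11010001 = 209
11011010 = 218
10000101 = 133
IP: 29.209.218.133


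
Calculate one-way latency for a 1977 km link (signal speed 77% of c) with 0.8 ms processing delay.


Speed = 0.77 * 3e5 km/s = 231000 km/s
Propagation delay = 1977 / 231000 = 0.0086 s = 8.5584 ms
Processing delay = 0.8 ms
Total one-way latency = 9.3584 ms


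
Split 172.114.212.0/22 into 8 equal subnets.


New prefix = 22 + 3 = 25
Each subnet has 128 addresses
  172.114.212.0/25
  172.114.212.128/25
  172.114.213.0/25
  172.114.213.128/25
  172.114.214.0/25
  172.114.214.128/25
  172.114.215.0/25
  172.114.215.128/25
Subnets: 172.114.212.0/25, 172.114.212.128/25, 172.114.213.0/25, 172.114.213.128/25, 172.114.214.0/25, 172.114.214.128/25, 172.114.215.0/25, 172.114.215.128/25


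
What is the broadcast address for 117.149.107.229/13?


Network: 117.144.0.0/13
Host bits = 19
Set all host bits to 1:
Broadcast: 117.151.255.255


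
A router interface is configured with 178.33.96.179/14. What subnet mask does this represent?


/14 means 14 network bits, 18 host bits
Binary: 11111111111111000000000000000000
Mask: 255.252.0.0


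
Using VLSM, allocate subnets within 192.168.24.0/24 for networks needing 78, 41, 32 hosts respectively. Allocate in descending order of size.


78 hosts -> /25 (126 usable): 192.168.24.0/25
41 hosts -> /26 (62 usable): 192.168.24.128/26
32 hosts -> /26 (62 usable): 192.168.24.192/26
Allocation: 192.168.24.0/25 (78 hosts, 126 usable); 192.168.24.128/26 (41 hosts, 62 usable); 192.168.24.192/26 (32 hosts, 62 usable)


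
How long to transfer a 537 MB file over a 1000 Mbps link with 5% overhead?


Effective throughput = 1000 * (1 - 5/100) = 950 Mbps
File size in Mb = 537 * 8 = 4296 Mb
Time = 4296 / 950
Time = 4.5221 seconds


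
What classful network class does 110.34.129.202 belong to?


First octet: 110
Binary: 01101110
0xxxxxxx -> Class A (1-126)
Class A, default mask 255.0.0.0 (/8)


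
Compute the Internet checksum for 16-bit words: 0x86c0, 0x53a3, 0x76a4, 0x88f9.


Sum all words (with carry folding):
+ 0x86c0 = 0x86c0
+ 0x53a3 = 0xda63
+ 0x76a4 = 0x5108
+ 0x88f9 = 0xda01
One's complement: ~0xda01
Checksum = 0x25fe


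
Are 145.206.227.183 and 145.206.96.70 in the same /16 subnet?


Mask: 255.255.0.0
145.206.227.183 AND mask = 145.206.0.0
145.206.96.70 AND mask = 145.206.0.0
Yes, same subnet (145.206.0.0)


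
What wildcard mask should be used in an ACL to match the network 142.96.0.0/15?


Subnet mask: 255.254.0.0
Wildcard = 255.255.255.255 - subnet mask
255 - 255 = 0
255 - 254 = 1
255 - 0 = 255
255 - 0 = 255
Wildcard: 0.1.255.255


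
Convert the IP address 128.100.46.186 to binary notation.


128 = 10000000
100 = 01100100
46 = 00101110
186 = 10111010
Binary: 10000000.01100100.00101110.10111010


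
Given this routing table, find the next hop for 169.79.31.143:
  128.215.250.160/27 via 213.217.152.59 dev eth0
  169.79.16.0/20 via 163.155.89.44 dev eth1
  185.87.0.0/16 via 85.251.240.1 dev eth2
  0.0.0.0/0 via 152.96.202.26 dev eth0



Longest prefix match for 169.79.31.143:
  /27 128.215.250.160: no
  /20 169.79.16.0: MATCH
  /16 185.87.0.0: no
  /0 0.0.0.0: MATCH
Selected: next-hop 163.155.89.44 via eth1 (matched /20)


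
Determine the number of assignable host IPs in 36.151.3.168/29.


Host bits = 32 - 29 = 3
Total addresses = 2^3 = 8
Usable = total - 2 (network and broadcast)
Usable hosts: 6


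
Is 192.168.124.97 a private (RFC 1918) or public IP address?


RFC 1918 private ranges:
  10.0.0.0/8 (10.0.0.0 - 10.255.255.255)
  172.16.0.0/12 (172.16.0.0 - 172.31.255.255)
  192.168.0.0/16 (192.168.0.0 - 192.168.255.255)
Private (in 192.168.0.0/16)


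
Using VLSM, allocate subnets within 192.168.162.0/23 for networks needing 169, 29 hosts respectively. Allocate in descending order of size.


169 hosts -> /24 (254 usable): 192.168.162.0/24
29 hosts -> /27 (30 usable): 192.168.163.0/27
Allocation: 192.168.162.0/24 (169 hosts, 254 usable); 192.168.163.0/27 (29 hosts, 30 usable)


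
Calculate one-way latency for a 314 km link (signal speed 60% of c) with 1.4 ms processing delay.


Speed = 0.6 * 3e5 km/s = 180000 km/s
Propagation delay = 314 / 180000 = 0.0017 s = 1.7444 ms
Processing delay = 1.4 ms
Total one-way latency = 3.1444 ms


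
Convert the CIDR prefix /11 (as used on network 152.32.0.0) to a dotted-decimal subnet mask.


/11 means 11 network bits, 21 host bits
Binary: 11111111111000000000000000000000
Mask: 255.224.0.0


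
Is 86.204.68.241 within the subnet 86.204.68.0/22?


Subnet network: 86.204.68.0
Test IP AND mask: 86.204.68.0
Yes, 86.204.68.241 is in 86.204.68.0/22


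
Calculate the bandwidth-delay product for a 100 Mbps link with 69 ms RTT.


BDP = bandwidth * RTT
= 100 Mbps * 69 ms
= 100 * 1e6 * 69 / 1000 bits
= 6900000 bits
= 862500 bytes
= 842.2852 KB
BDP = 6900000 bits (862500 bytes)


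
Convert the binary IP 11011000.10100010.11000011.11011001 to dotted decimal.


11011000 = 216
10100010 = 162
11000011 = 195
11011001 = 217
IP: 216.162.195.217


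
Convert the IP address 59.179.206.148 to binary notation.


59 = 00111011
179 = 10110011
206 = 11001110
148 = 10010100
Binary: 00111011.10110011.11001110.10010100


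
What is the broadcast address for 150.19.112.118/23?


Network: 150.19.112.0/23
Host bits = 9
Set all host bits to 1:
Broadcast: 150.19.113.255


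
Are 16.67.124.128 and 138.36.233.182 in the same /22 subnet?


Mask: 255.255.252.0
16.67.124.128 AND mask = 16.67.124.0
138.36.233.182 AND mask = 138.36.232.0
No, different subnets (16.67.124.0 vs 138.36.232.0)


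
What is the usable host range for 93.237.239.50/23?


Network: 93.237.238.0
Broadcast: 93.237.239.255
First usable = network + 1
Last usable = broadcast - 1
Range: 93.237.238.1 to 93.237.239.254


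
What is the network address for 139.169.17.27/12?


IP:   10001011.10101001.00010001.00011011
Mask: 11111111.11110000.00000000.00000000
AND operation:
Net:  10001011.10100000.00000000.00000000
Network: 139.160.0.0/12


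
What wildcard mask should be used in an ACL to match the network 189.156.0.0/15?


Subnet mask: 255.254.0.0
Wildcard = 255.255.255.255 - subnet mask
255 - 255 = 0
255 - 254 = 1
255 - 0 = 255
255 - 0 = 255
Wildcard: 0.1.255.255


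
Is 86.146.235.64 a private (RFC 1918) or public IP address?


RFC 1918 private ranges:
  10.0.0.0/8 (10.0.0.0 - 10.255.255.255)
  172.16.0.0/12 (172.16.0.0 - 172.31.255.255)
  192.168.0.0/16 (192.168.0.0 - 192.168.255.255)
Public (not in any RFC 1918 range)


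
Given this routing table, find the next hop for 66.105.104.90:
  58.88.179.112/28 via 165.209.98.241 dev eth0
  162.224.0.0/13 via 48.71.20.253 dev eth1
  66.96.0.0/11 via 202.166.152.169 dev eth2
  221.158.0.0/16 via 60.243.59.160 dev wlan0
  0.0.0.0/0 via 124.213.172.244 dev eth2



Longest prefix match for 66.105.104.90:
  /28 58.88.179.112: no
  /13 162.224.0.0: no
  /11 66.96.0.0: MATCH
  /16 221.158.0.0: no
  /0 0.0.0.0: MATCH
Selected: next-hop 202.166.152.169 via eth2 (matched /11)


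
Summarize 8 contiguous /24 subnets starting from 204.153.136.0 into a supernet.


Original prefix: /24
Number of subnets: 8 = 2^3
New prefix = 24 - 3 = 21
Supernet: 204.153.136.0/21


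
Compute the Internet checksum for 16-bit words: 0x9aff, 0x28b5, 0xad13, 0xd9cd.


Sum all words (with carry folding):
+ 0x9aff = 0x9aff
+ 0x28b5 = 0xc3b4
+ 0xad13 = 0x70c8
+ 0xd9cd = 0x4a96
One's complement: ~0x4a96
Checksum = 0xb569


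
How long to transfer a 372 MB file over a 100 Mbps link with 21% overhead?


Effective throughput = 100 * (1 - 21/100) = 79 Mbps
File size in Mb = 372 * 8 = 2976 Mb
Time = 2976 / 79
Time = 37.6709 seconds


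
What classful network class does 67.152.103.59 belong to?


First octet: 67
Binary: 01000011
0xxxxxxx -> Class A (1-126)
Class A, default mask 255.0.0.0 (/8)


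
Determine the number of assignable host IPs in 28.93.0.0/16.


Host bits = 32 - 16 = 16
Total addresses = 2^16 = 65536
Usable = total - 2 (network and broadcast)
Usable hosts: 65534


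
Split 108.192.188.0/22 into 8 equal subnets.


New prefix = 22 + 3 = 25
Each subnet has 128 addresses
  108.192.188.0/25
  108.192.188.128/25
  108.192.189.0/25
  108.192.189.128/25
  108.192.190.0/25
  108.192.190.128/25
  108.192.191.0/25
  108.192.191.128/25
Subnets: 108.192.188.0/25, 108.192.188.128/25, 108.192.189.0/25, 108.192.189.128/25, 108.192.190.0/25, 108.192.190.128/25, 108.192.191.0/25, 108.192.191.128/25


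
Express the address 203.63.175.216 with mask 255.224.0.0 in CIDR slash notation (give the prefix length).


Binary: 11111111.11100000.00000000.00000000
Count leading 1s
Prefix: /11


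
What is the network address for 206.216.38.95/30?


IP:   11001110.11011000.00100110.01011111
Mask: 11111111.11111111.11111111.11111100
AND operation:
Net:  11001110.11011000.00100110.01011100
Network: 206.216.38.92/30


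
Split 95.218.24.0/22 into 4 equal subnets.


New prefix = 22 + 2 = 24
Each subnet has 256 addresses
  95.218.24.0/24
  95.218.25.0/24
  95.218.26.0/24
  95.218.27.0/24
Subnets: 95.218.24.0/24, 95.218.25.0/24, 95.218.26.0/24, 95.218.27.0/24


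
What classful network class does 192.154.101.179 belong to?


First octet: 192
Binary: 11000000
110xxxxx -> Class C (192-223)
Class C, default mask 255.255.255.0 (/24)


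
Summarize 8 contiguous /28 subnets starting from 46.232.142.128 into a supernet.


Original prefix: /28
Number of subnets: 8 = 2^3
New prefix = 28 - 3 = 25
Supernet: 46.232.142.128/25


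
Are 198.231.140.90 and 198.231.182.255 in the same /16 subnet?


Mask: 255.255.0.0
198.231.140.90 AND mask = 198.231.0.0
198.231.182.255 AND mask = 198.231.0.0
Yes, same subnet (198.231.0.0)


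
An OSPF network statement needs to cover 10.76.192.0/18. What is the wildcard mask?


Subnet mask: 255.255.192.0
Wildcard = 255.255.255.255 - subnet mask
255 - 255 = 0
255 - 255 = 0
255 - 192 = 63
255 - 0 = 255
Wildcard: 0.0.63.255


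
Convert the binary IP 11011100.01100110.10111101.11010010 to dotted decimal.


11011100 = 220
01100110 = 102
10111101 = 189
11010010 = 210
IP: 220.102.189.210


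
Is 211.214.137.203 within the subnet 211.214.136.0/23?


Subnet network: 211.214.136.0
Test IP AND mask: 211.214.136.0
Yes, 211.214.137.203 is in 211.214.136.0/23


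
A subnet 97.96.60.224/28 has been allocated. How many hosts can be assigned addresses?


Host bits = 32 - 28 = 4
Total addresses = 2^4 = 16
Usable = total - 2 (network and broadcast)
Usable hosts: 14


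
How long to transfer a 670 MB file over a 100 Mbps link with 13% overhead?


Effective throughput = 100 * (1 - 13/100) = 87 Mbps
File size in Mb = 670 * 8 = 5360 Mb
Time = 5360 / 87
Time = 61.6092 seconds


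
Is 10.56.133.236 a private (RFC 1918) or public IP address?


RFC 1918 private ranges:
  10.0.0.0/8 (10.0.0.0 - 10.255.255.255)
  172.16.0.0/12 (172.16.0.0 - 172.31.255.255)
  192.168.0.0/16 (192.168.0.0 - 192.168.255.255)
Private (in 10.0.0.0/8)


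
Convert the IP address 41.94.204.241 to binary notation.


41 = 00101001
94 = 01011110
204 = 11001100
241 = 11110001
Binary: 00101001.01011110.11001100.11110001


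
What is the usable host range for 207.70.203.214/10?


Network: 207.64.0.0
Broadcast: 207.127.255.255
First usable = network + 1
Last usable = broadcast - 1
Range: 207.64.0.1 to 207.127.255.254


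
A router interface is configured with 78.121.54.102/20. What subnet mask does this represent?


/20 means 20 network bits, 12 host bits
Binary: 11111111111111111111000000000000
Mask: 255.255.240.0


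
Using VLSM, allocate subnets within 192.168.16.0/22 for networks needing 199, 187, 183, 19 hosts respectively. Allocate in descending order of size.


199 hosts -> /24 (254 usable): 192.168.16.0/24
187 hosts -> /24 (254 usable): 192.168.17.0/24
183 hosts -> /24 (254 usable): 192.168.18.0/24
19 hosts -> /27 (30 usable): 192.168.19.0/27
Allocation: 192.168.16.0/24 (199 hosts, 254 usable); 192.168.17.0/24 (187 hosts, 254 usable); 192.168.18.0/24 (183 hosts, 254 usable); 192.168.19.0/27 (19 hosts, 30 usable)


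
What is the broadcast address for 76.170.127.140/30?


Network: 76.170.127.140/30
Host bits = 2
Set all host bits to 1:
Broadcast: 76.170.127.143


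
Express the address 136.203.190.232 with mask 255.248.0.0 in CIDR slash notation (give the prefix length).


Binary: 11111111.11111000.00000000.00000000
Count leading 1s
Prefix: /13


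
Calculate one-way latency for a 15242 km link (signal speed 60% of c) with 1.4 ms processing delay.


Speed = 0.6 * 3e5 km/s = 180000 km/s
Propagation delay = 15242 / 180000 = 0.0847 s = 84.6778 ms
Processing delay = 1.4 ms
Total one-way latency = 86.0778 ms


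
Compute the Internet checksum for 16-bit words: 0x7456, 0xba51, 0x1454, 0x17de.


Sum all words (with carry folding):
+ 0x7456 = 0x7456
+ 0xba51 = 0x2ea8
+ 0x1454 = 0x42fc
+ 0x17de = 0x5ada
One's complement: ~0x5ada
Checksum = 0xa525


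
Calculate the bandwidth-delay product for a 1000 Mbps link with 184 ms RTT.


BDP = bandwidth * RTT
= 1000 Mbps * 184 ms
= 1000 * 1e6 * 184 / 1000 bits
= 184000000 bits
= 23000000 bytes
= 22460.9375 KB
BDP = 184000000 bits (23000000 bytes)


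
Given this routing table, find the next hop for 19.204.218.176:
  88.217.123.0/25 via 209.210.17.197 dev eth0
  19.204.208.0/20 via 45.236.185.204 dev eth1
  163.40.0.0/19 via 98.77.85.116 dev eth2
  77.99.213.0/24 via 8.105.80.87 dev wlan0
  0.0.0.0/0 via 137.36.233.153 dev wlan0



Longest prefix match for 19.204.218.176:
  /25 88.217.123.0: no
  /20 19.204.208.0: MATCH
  /19 163.40.0.0: no
  /24 77.99.213.0: no
  /0 0.0.0.0: MATCH
Selected: next-hop 45.236.185.204 via eth1 (matched /20)


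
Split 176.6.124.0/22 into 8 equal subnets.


New prefix = 22 + 3 = 25
Each subnet has 128 addresses
  176.6.124.0/25
  176.6.124.128/25
  176.6.125.0/25
  176.6.125.128/25
  176.6.126.0/25
  176.6.126.128/25
  176.6.127.0/25
  176.6.127.128/25
Subnets: 176.6.124.0/25, 176.6.124.128/25, 176.6.125.0/25, 176.6.125.128/25, 176.6.126.0/25, 176.6.126.128/25, 176.6.127.0/25, 176.6.127.128/25


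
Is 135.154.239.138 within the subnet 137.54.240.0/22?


Subnet network: 137.54.240.0
Test IP AND mask: 135.154.236.0
No, 135.154.239.138 is not in 137.54.240.0/22


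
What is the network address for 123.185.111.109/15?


IP:   01111011.10111001.01101111.01101101
Mask: 11111111.11111110.00000000.00000000
AND operation:
Net:  01111011.10111000.00000000.00000000
Network: 123.184.0.0/15


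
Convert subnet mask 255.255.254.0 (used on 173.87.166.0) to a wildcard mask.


Subnet mask: 255.255.254.0
Wildcard = 255.255.255.255 - subnet mask
255 - 255 = 0
255 - 255 = 0
255 - 254 = 1
255 - 0 = 255
Wildcard: 0.0.1.255


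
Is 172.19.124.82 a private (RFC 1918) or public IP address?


RFC 1918 private ranges:
  10.0.0.0/8 (10.0.0.0 - 10.255.255.255)
  172.16.0.0/12 (172.16.0.0 - 172.31.255.255)
  192.168.0.0/16 (192.168.0.0 - 192.168.255.255)
Private (in 172.16.0.0/12)


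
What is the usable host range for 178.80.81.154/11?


Network: 178.64.0.0
Broadcast: 178.95.255.255
First usable = network + 1
Last usable = broadcast - 1
Range: 178.64.0.1 to 178.95.255.254


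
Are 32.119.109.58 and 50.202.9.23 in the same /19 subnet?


Mask: 255.255.224.0
32.119.109.58 AND mask = 32.119.96.0
50.202.9.23 AND mask = 50.202.0.0
No, different subnets (32.119.96.0 vs 50.202.0.0)


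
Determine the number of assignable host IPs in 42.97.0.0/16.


Host bits = 32 - 16 = 16
Total addresses = 2^16 = 65536
Usable = total - 2 (network and broadcast)
Usable hosts: 65534


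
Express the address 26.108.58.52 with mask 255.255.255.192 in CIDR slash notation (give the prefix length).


Binary: 11111111.11111111.11111111.11000000
Count leading 1s
Prefix: /26


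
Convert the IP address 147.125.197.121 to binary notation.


147 = 10010011
125 = 01111101
197 = 11000101
121 = 01111001
Binary: 10010011.01111101.11000101.01111001


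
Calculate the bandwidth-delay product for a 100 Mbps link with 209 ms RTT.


BDP = bandwidth * RTT
= 100 Mbps * 209 ms
= 100 * 1e6 * 209 / 1000 bits
= 20900000 bits
= 2612500 bytes
= 2551.2695 KB
BDP = 20900000 bits (2612500 bytes)


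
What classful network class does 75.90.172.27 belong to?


First octet: 75
Binary: 01001011
0xxxxxxx -> Class A (1-126)
Class A, default mask 255.0.0.0 (/8)


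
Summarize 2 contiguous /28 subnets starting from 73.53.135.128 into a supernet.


Original prefix: /28
Number of subnets: 2 = 2^1
New prefix = 28 - 1 = 27
Supernet: 73.53.135.128/27


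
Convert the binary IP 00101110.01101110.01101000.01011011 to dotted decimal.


00101110 = 46
01101110 = 110
01101000 = 104
01011011 = 91
IP: 46.110.104.91


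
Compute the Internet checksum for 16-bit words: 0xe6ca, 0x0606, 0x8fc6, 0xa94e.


Sum all words (with carry folding):
+ 0xe6ca = 0xe6ca
+ 0x0606 = 0xecd0
+ 0x8fc6 = 0x7c97
+ 0xa94e = 0x25e6
One's complement: ~0x25e6
Checksum = 0xda19


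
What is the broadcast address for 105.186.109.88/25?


Network: 105.186.109.0/25
Host bits = 7
Set all host bits to 1:
Broadcast: 105.186.109.127


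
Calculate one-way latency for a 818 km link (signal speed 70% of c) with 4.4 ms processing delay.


Speed = 0.7 * 3e5 km/s = 210000 km/s
Propagation delay = 818 / 210000 = 0.0039 s = 3.8952 ms
Processing delay = 4.4 ms
Total one-way latency = 8.2952 ms


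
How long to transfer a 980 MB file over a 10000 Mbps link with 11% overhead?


Effective throughput = 10000 * (1 - 11/100) = 8900 Mbps
File size in Mb = 980 * 8 = 7840 Mb
Time = 7840 / 8900
Time = 0.8809 seconds


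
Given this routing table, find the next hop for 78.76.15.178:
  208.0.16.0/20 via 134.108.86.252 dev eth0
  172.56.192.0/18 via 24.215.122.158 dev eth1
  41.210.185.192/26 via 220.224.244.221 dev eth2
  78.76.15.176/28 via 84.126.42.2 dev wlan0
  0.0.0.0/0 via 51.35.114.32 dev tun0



Longest prefix match for 78.76.15.178:
  /20 208.0.16.0: no
  /18 172.56.192.0: no
  /26 41.210.185.192: no
  /28 78.76.15.176: MATCH
  /0 0.0.0.0: MATCH
Selected: next-hop 84.126.42.2 via wlan0 (matched /28)


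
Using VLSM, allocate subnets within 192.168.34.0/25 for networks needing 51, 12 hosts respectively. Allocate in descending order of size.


51 hosts -> /26 (62 usable): 192.168.34.0/26
12 hosts -> /28 (14 usable): 192.168.34.64/28
Allocation: 192.168.34.0/26 (51 hosts, 62 usable); 192.168.34.64/28 (12 hosts, 14 usable)


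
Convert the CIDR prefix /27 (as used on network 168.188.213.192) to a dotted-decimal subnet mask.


/27 means 27 network bits, 5 host bits
Binary: 11111111111111111111111111100000
Mask: 255.255.255.224


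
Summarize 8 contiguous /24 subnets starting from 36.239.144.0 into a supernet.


Original prefix: /24
Number of subnets: 8 = 2^3
New prefix = 24 - 3 = 21
Supernet: 36.239.144.0/21


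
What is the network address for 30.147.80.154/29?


IP:   00011110.10010011.01010000.10011010
Mask: 11111111.11111111.11111111.11111000
AND operation:
Net:  00011110.10010011.01010000.10011000
Network: 30.147.80.152/29


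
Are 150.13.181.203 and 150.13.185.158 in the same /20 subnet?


Mask: 255.255.240.0
150.13.181.203 AND mask = 150.13.176.0
150.13.185.158 AND mask = 150.13.176.0
Yes, same subnet (150.13.176.0)


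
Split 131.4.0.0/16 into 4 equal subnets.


New prefix = 16 + 2 = 18
Each subnet has 16384 addresses
  131.4.0.0/18
  131.4.64.0/18
  131.4.128.0/18
  131.4.192.0/18
Subnets: 131.4.0.0/18, 131.4.64.0/18, 131.4.128.0/18, 131.4.192.0/18


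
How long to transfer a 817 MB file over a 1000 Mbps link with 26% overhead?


Effective throughput = 1000 * (1 - 26/100) = 740 Mbps
File size in Mb = 817 * 8 = 6536 Mb
Time = 6536 / 740
Time = 8.8324 seconds


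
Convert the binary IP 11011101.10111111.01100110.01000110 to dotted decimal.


11011101 = 221
10111111 = 191
01100110 = 102
01000110 = 70
IP: 221.191.102.70


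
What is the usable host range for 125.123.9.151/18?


Network: 125.123.0.0
Broadcast: 125.123.63.255
First usable = network + 1
Last usable = broadcast - 1
Range: 125.123.0.1 to 125.123.63.254


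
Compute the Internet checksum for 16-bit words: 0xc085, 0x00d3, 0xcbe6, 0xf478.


Sum all words (with carry folding):
+ 0xc085 = 0xc085
+ 0x00d3 = 0xc158
+ 0xcbe6 = 0x8d3f
+ 0xf478 = 0x81b8
One's complement: ~0x81b8
Checksum = 0x7e47


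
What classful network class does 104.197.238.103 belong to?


First octet: 104
Binary: 01101000
0xxxxxxx -> Class A (1-126)
Class A, default mask 255.0.0.0 (/8)


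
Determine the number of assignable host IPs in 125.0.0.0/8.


Host bits = 32 - 8 = 24
Total addresses = 2^24 = 16777216
Usable = total - 2 (network and broadcast)
Usable hosts: 16777214


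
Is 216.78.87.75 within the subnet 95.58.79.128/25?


Subnet network: 95.58.79.128
Test IP AND mask: 216.78.87.0
No, 216.78.87.75 is not in 95.58.79.128/25


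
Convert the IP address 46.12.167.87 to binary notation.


46 = 00101110
12 = 00001100
167 = 10100111
87 = 01010111
Binary: 00101110.00001100.10100111.01010111


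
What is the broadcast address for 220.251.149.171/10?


Network: 220.192.0.0/10
Host bits = 22
Set all host bits to 1:
Broadcast: 220.255.255.255


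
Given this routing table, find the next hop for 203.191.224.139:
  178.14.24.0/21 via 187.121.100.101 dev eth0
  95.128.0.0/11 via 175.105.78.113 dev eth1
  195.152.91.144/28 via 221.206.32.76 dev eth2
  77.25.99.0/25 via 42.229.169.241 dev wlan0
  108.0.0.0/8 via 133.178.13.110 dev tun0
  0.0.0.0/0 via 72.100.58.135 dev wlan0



Longest prefix match for 203.191.224.139:
  /21 178.14.24.0: no
  /11 95.128.0.0: no
  /28 195.152.91.144: no
  /25 77.25.99.0: no
  /8 108.0.0.0: no
  /0 0.0.0.0: MATCH
Selected: next-hop 72.100.58.135 via wlan0 (matched /0)


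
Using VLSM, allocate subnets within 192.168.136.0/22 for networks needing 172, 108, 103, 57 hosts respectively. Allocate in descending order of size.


172 hosts -> /24 (254 usable): 192.168.136.0/24
108 hosts -> /25 (126 usable): 192.168.137.0/25
103 hosts -> /25 (126 usable): 192.168.137.128/25
57 hosts -> /26 (62 usable): 192.168.138.0/26
Allocation: 192.168.136.0/24 (172 hosts, 254 usable); 192.168.137.0/25 (108 hosts, 126 usable); 192.168.137.128/25 (103 hosts, 126 usable); 192.168.138.0/26 (57 hosts, 62 usable)


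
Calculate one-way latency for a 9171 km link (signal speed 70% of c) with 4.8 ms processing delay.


Speed = 0.7 * 3e5 km/s = 210000 km/s
Propagation delay = 9171 / 210000 = 0.0437 s = 43.6714 ms
Processing delay = 4.8 ms
Total one-way latency = 48.4714 ms


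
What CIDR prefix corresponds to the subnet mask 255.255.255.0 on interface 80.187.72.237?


Binary: 11111111.11111111.11111111.00000000
Count leading 1s
Prefix: /24


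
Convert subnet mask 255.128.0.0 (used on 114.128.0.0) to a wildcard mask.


Subnet mask: 255.128.0.0
Wildcard = 255.255.255.255 - subnet mask
255 - 255 = 0
255 - 128 = 127
255 - 0 = 255
255 - 0 = 255
Wildcard: 0.127.255.255


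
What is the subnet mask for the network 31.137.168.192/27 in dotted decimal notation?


/27 means 27 network bits, 5 host bits
Binary: 11111111111111111111111111100000
Mask: 255.255.255.224


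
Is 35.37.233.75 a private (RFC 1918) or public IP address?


RFC 1918 private ranges:
  10.0.0.0/8 (10.0.0.0 - 10.255.255.255)
  172.16.0.0/12 (172.16.0.0 - 172.31.255.255)
  192.168.0.0/16 (192.168.0.0 - 192.168.255.255)
Public (not in any RFC 1918 range)


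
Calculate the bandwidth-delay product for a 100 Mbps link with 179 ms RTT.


BDP = bandwidth * RTT
= 100 Mbps * 179 ms
= 100 * 1e6 * 179 / 1000 bits
= 17900000 bits
= 2237500 bytes
= 2185.0586 KB
BDP = 17900000 bits (2237500 bytes)


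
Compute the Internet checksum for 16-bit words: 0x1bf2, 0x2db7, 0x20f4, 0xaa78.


Sum all words (with carry folding):
+ 0x1bf2 = 0x1bf2
+ 0x2db7 = 0x49a9
+ 0x20f4 = 0x6a9d
+ 0xaa78 = 0x1516
One's complement: ~0x1516
Checksum = 0xeae9


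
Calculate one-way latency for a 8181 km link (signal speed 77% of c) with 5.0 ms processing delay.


Speed = 0.77 * 3e5 km/s = 231000 km/s
Propagation delay = 8181 / 231000 = 0.0354 s = 35.4156 ms
Processing delay = 5.0 ms
Total one-way latency = 40.4156 ms


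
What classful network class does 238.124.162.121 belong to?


First octet: 238
Binary: 11101110
1110xxxx -> Class D (224-239)
Class D (multicast), default mask N/A


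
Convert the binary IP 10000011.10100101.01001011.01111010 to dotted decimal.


10000011 = 131
10100101 = 165
01001011 = 75
01111010 = 122
IP: 131.165.75.122


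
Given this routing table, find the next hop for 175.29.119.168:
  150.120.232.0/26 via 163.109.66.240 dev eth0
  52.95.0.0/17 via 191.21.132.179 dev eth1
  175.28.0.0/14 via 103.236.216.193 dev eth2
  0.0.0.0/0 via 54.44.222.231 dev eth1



Longest prefix match for 175.29.119.168:
  /26 150.120.232.0: no
  /17 52.95.0.0: no
  /14 175.28.0.0: MATCH
  /0 0.0.0.0: MATCH
Selected: next-hop 103.236.216.193 via eth2 (matched /14)


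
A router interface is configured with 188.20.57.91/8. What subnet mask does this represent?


/8 means 8 network bits, 24 host bits
Binary: 11111111000000000000000000000000
Mask: 255.0.0.0


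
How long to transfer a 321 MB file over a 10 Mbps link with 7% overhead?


Effective throughput = 10 * (1 - 7/100) = 9.3 Mbps
File size in Mb = 321 * 8 = 2568 Mb
Time = 2568 / 9.3
Time = 276.129 seconds


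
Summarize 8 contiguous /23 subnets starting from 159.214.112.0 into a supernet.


Original prefix: /23
Number of subnets: 8 = 2^3
New prefix = 23 - 3 = 20
Supernet: 159.214.112.0/20


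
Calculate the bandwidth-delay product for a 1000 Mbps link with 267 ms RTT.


BDP = bandwidth * RTT
= 1000 Mbps * 267 ms
= 1000 * 1e6 * 267 / 1000 bits
= 267000000 bits
= 33375000 bytes
= 32592.7734 KB
BDP = 267000000 bits (33375000 bytes)


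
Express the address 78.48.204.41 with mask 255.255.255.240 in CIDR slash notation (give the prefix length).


Binary: 11111111.11111111.11111111.11110000
Count leading 1s
Prefix: /28


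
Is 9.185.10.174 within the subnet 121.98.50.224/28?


Subnet network: 121.98.50.224
Test IP AND mask: 9.185.10.160
No, 9.185.10.174 is not in 121.98.50.224/28


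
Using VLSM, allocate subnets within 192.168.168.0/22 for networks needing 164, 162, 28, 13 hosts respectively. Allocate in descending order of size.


164 hosts -> /24 (254 usable): 192.168.168.0/24
162 hosts -> /24 (254 usable): 192.168.169.0/24
28 hosts -> /27 (30 usable): 192.168.170.0/27
13 hosts -> /28 (14 usable): 192.168.170.32/28
Allocation: 192.168.168.0/24 (164 hosts, 254 usable); 192.168.169.0/24 (162 hosts, 254 usable); 192.168.170.0/27 (28 hosts, 30 usable); 192.168.170.32/28 (13 hosts, 14 usable)


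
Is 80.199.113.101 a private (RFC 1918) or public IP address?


RFC 1918 private ranges:
  10.0.0.0/8 (10.0.0.0 - 10.255.255.255)
  172.16.0.0/12 (172.16.0.0 - 172.31.255.255)
  192.168.0.0/16 (192.168.0.0 - 192.168.255.255)
Public (not in any RFC 1918 range)


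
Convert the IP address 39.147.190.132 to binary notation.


39 = 00100111
147 = 10010011
190 = 10111110
132 = 10000100
Binary: 00100111.10010011.10111110.10000100


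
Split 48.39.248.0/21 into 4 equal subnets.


New prefix = 21 + 2 = 23
Each subnet has 512 addresses
  48.39.248.0/23
  48.39.250.0/23
  48.39.252.0/23
  48.39.254.0/23
Subnets: 48.39.248.0/23, 48.39.250.0/23, 48.39.252.0/23, 48.39.254.0/23


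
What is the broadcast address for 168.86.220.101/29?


Network: 168.86.220.96/29
Host bits = 3
Set all host bits to 1:
Broadcast: 168.86.220.103


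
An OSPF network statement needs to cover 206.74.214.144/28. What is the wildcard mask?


Subnet mask: 255.255.255.240
Wildcard = 255.255.255.255 - subnet mask
255 - 255 = 0
255 - 255 = 0
255 - 255 = 0
255 - 240 = 15
Wildcard: 0.0.0.15


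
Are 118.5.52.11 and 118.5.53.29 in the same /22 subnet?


Mask: 255.255.252.0
118.5.52.11 AND mask = 118.5.52.0
118.5.53.29 AND mask = 118.5.52.0
Yes, same subnet (118.5.52.0)


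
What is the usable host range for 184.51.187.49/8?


Network: 184.0.0.0
Broadcast: 184.255.255.255
First usable = network + 1
Last usable = broadcast - 1
Range: 184.0.0.1 to 184.255.255.254


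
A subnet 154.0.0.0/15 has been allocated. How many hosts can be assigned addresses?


Host bits = 32 - 15 = 17
Total addresses = 2^17 = 131072
Usable = total - 2 (network and broadcast)
Usable hosts: 131070


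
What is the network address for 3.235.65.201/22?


IP:   00000011.11101011.01000001.11001001
Mask: 11111111.11111111.11111100.00000000
AND operation:
Net:  00000011.11101011.01000000.00000000
Network: 3.235.64.0/22


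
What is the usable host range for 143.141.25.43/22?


Network: 143.141.24.0
Broadcast: 143.141.27.255
First usable = network + 1
Last usable = broadcast - 1
Range: 143.141.24.1 to 143.141.27.254


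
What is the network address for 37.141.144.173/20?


IP:   00100101.10001101.10010000.10101101
Mask: 11111111.11111111.11110000.00000000
AND operation:
Net:  00100101.10001101.10010000.00000000
Network: 37.141.144.0/20


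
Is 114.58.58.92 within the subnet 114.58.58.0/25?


Subnet network: 114.58.58.0
Test IP AND mask: 114.58.58.0
Yes, 114.58.58.92 is in 114.58.58.0/25


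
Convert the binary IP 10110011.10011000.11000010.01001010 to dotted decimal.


10110011 = 179
10011000 = 152
11000010 = 194
01001010 = 74
IP: 179.152.194.74


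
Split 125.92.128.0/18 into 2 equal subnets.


New prefix = 18 + 1 = 19
Each subnet has 8192 addresses
  125.92.128.0/19
  125.92.160.0/19
Subnets: 125.92.128.0/19, 125.92.160.0/19


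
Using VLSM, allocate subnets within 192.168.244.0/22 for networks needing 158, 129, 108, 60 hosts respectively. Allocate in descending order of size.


158 hosts -> /24 (254 usable): 192.168.244.0/24
129 hosts -> /24 (254 usable): 192.168.245.0/24
108 hosts -> /25 (126 usable): 192.168.246.0/25
60 hosts -> /26 (62 usable): 192.168.246.128/26
Allocation: 192.168.244.0/24 (158 hosts, 254 usable); 192.168.245.0/24 (129 hosts, 254 usable); 192.168.246.0/25 (108 hosts, 126 usable); 192.168.246.128/26 (60 hosts, 62 usable)


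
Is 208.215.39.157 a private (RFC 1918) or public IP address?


RFC 1918 private ranges:
  10.0.0.0/8 (10.0.0.0 - 10.255.255.255)
  172.16.0.0/12 (172.16.0.0 - 172.31.255.255)
  192.168.0.0/16 (192.168.0.0 - 192.168.255.255)
Public (not in any RFC 1918 range)


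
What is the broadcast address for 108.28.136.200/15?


Network: 108.28.0.0/15
Host bits = 17
Set all host bits to 1:
Broadcast: 108.29.255.255


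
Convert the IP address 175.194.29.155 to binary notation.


175 = 10101111
194 = 11000010
29 = 00011101
155 = 10011011
Binary: 10101111.11000010.00011101.10011011


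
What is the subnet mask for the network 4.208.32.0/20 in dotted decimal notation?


/20 means 20 network bits, 12 host bits
Binary: 11111111111111111111000000000000
Mask: 255.255.240.0


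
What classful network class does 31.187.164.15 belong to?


First octet: 31
Binary: 00011111
0xxxxxxx -> Class A (1-126)
Class A, default mask 255.0.0.0 (/8)


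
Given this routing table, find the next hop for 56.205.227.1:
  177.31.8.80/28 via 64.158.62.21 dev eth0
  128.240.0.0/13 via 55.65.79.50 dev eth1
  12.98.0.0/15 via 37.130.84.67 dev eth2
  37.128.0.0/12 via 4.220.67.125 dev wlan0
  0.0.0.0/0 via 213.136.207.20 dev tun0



Longest prefix match for 56.205.227.1:
  /28 177.31.8.80: no
  /13 128.240.0.0: no
  /15 12.98.0.0: no
  /12 37.128.0.0: no
  /0 0.0.0.0: MATCH
Selected: next-hop 213.136.207.20 via tun0 (matched /0)


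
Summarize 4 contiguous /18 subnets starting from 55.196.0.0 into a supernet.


Original prefix: /18
Number of subnets: 4 = 2^2
New prefix = 18 - 2 = 16
Supernet: 55.196.0.0/16


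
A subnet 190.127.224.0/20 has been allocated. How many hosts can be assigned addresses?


Host bits = 32 - 20 = 12
Total addresses = 2^12 = 4096
Usable = total - 2 (network and broadcast)
Usable hosts: 4094


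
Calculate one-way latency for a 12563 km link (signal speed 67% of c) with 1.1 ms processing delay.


Speed = 0.67 * 3e5 km/s = 201000 km/s
Propagation delay = 12563 / 201000 = 0.0625 s = 62.5025 ms
Processing delay = 1.1 ms
Total one-way latency = 63.6025 ms


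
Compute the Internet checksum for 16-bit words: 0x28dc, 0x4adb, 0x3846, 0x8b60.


Sum all words (with carry folding):
+ 0x28dc = 0x28dc
+ 0x4adb = 0x73b7
+ 0x3846 = 0xabfd
+ 0x8b60 = 0x375e
One's complement: ~0x375e
Checksum = 0xc8a1


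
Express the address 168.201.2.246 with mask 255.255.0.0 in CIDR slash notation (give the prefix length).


Binary: 11111111.11111111.00000000.00000000
Count leading 1s
Prefix: /16


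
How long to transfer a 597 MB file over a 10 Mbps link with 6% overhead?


Effective throughput = 10 * (1 - 6/100) = 9.4 Mbps
File size in Mb = 597 * 8 = 4776 Mb
Time = 4776 / 9.4
Time = 508.0851 seconds


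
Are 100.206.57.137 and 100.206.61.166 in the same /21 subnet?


Mask: 255.255.248.0
100.206.57.137 AND mask = 100.206.56.0
100.206.61.166 AND mask = 100.206.56.0
Yes, same subnet (100.206.56.0)


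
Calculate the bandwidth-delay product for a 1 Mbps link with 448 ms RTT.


BDP = bandwidth * RTT
= 1 Mbps * 448 ms
= 1 * 1e6 * 448 / 1000 bits
= 448000 bits
= 56000 bytes
= 54.6875 KB
BDP = 448000 bits (56000 bytes)


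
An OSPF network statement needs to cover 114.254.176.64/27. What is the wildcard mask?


Subnet mask: 255.255.255.224
Wildcard = 255.255.255.255 - subnet mask
255 - 255 = 0
255 - 255 = 0
255 - 255 = 0
255 - 224 = 31
Wildcard: 0.0.0.31


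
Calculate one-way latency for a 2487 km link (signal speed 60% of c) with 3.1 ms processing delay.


Speed = 0.6 * 3e5 km/s = 180000 km/s
Propagation delay = 2487 / 180000 = 0.0138 s = 13.8167 ms
Processing delay = 3.1 ms
Total one-way latency = 16.9167 ms


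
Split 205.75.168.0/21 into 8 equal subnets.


New prefix = 21 + 3 = 24
Each subnet has 256 addresses
  205.75.168.0/24
  205.75.169.0/24
  205.75.170.0/24
  205.75.171.0/24
  205.75.172.0/24
  205.75.173.0/24
  205.75.174.0/24
  205.75.175.0/24
Subnets: 205.75.168.0/24, 205.75.169.0/24, 205.75.170.0/24, 205.75.171.0/24, 205.75.172.0/24, 205.75.173.0/24, 205.75.174.0/24, 205.75.175.0/24


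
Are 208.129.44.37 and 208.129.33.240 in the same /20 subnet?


Mask: 255.255.240.0
208.129.44.37 AND mask = 208.129.32.0
208.129.33.240 AND mask = 208.129.32.0
Yes, same subnet (208.129.32.0)


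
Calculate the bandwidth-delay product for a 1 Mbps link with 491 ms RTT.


BDP = bandwidth * RTT
= 1 Mbps * 491 ms
= 1 * 1e6 * 491 / 1000 bits
= 491000 bits
= 61375 bytes
= 59.9365 KB
BDP = 491000 bits (61375 bytes)


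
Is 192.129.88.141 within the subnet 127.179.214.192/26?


Subnet network: 127.179.214.192
Test IP AND mask: 192.129.88.128
No, 192.129.88.141 is not in 127.179.214.192/26
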